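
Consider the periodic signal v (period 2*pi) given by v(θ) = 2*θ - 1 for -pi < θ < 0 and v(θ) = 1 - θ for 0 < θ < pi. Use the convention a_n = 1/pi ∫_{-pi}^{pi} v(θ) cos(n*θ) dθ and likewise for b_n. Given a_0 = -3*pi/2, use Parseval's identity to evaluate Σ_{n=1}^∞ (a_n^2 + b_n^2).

2 + pi + 13*pi**2/24

Parseval: a_0^2/2 + Σ_{n≥1} (a_n^2+b_n^2) = 1/pi ∫_{-pi}^{pi} v(θ)^2 dθ = 2 + pi + 5*pi**2/3.
Subtract a_0^2/2 = 9*pi**2/8: Σ (a_n^2+b_n^2) = 2 + pi + 13*pi**2/24.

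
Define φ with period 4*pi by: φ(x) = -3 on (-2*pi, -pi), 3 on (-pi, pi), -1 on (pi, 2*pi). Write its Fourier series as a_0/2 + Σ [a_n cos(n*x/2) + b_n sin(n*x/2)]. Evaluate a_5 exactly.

a_5 = (1/(2*pi)) ∫_{-2*pi}^{2*pi} φ(x) cos(5*x/2) dx.
Split the integral at the breakpoints.
Directly, an antiderivative of (-3) cos(5*x/2) is -6*sin(5*x/2)/5; evaluating from -2*pi to -pi: ∫_{-2*pi}^{-pi} (-3) cos(5*x/2) dx = (6/5) - (0) = 6/5.
Directly, an antiderivative of (3) cos(5*x/2) is 6*sin(5*x/2)/5; evaluating from -pi to pi: ∫_{-pi}^{pi} (3) cos(5*x/2) dx = (6/5) - (-6/5) = 12/5.
Directly, an antiderivative of (-1) cos(5*x/2) is -2*sin(5*x/2)/5; evaluating from pi to 2*pi: ∫_{pi}^{2*pi} (-1) cos(5*x/2) dx = (0) - (-2/5) = 2/5.
Summing the pieces and multiplying by (1/(2*pi)) gives a_5 = 2/pi.

2/pi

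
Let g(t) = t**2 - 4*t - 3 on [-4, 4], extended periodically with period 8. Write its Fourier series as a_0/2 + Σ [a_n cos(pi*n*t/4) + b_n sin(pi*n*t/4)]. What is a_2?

a_2 = 1/4 ∫_{-4}^{4} g(t) cos(pi*t/2) dt.
Integrating by parts twice (tabular method), an antiderivative of (t**2 - 4*t - 3) cos(pi*t/2) is 2*t**2*sin(pi*t/2)/pi - 8*t*sin(pi*t/2)/pi + 8*t*cos(pi*t/2)/pi**2 - 6*sin(pi*t/2)/pi - 16*sin(pi*t/2)/pi**3 - 16*cos(pi*t/2)/pi**2; evaluating from -4 to 4: ∫_{-4}^{4} (t**2 - 4*t - 3) cos(pi*t/2) dt = (16/pi**2) - (-48/pi**2) = 64/pi**2.
Hence a_2 = (1/4)·(64/pi**2) = 16/pi**2.

16/pi**2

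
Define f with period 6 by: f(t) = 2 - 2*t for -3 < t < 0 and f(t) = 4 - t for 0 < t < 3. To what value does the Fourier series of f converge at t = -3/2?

f is continuous at t = -3/2 with value 5, so the series converges to 5 there.

5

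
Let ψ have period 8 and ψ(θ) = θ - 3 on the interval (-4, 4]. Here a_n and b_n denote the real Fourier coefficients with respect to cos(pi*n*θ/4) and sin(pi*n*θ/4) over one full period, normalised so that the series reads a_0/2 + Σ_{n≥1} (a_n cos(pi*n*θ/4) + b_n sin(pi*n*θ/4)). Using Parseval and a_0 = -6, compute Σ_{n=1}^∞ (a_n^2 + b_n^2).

32/3

Parseval: a_0^2/2 + Σ_{n≥1} (a_n^2+b_n^2) = 1/4 ∫_{-4}^{4} ψ(θ)^2 dθ = 86/3.
Subtract a_0^2/2 = 18: Σ (a_n^2+b_n^2) = 32/3.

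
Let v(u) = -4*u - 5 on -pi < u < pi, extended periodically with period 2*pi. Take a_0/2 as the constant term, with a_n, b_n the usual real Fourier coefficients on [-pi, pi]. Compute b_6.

b_6 = 1/pi ∫_{-pi}^{pi} v(u) sin(6*u) du.
Integrating by parts (boundary term plus one more integral), an antiderivative of (-4*u - 5) sin(6*u) is 2*u*cos(6*u)/3 - sin(6*u)/9 + 5*cos(6*u)/6; evaluating from -pi to pi: ∫_{-pi}^{pi} (-4*u - 5) sin(6*u) du = (5/6 + 2*pi/3) - (5/6 - 2*pi/3) = 4*pi/3.
Hence b_6 = (1/pi)·(4*pi/3) = 4/3.

4/3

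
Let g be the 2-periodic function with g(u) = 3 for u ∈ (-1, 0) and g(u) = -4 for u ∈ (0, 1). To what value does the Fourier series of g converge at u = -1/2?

3

g is continuous at u = -1/2 with value 3, so the series converges to 3 there.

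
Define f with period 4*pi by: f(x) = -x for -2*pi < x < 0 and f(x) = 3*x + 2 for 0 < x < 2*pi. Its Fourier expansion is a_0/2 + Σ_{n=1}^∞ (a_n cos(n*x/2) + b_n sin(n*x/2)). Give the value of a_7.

a_7 = (1/(2*pi)) ∫_{-2*pi}^{2*pi} f(x) cos(7*x/2) dx.
Split the integral at the breakpoints.
Integrating by parts (boundary term plus one more integral), an antiderivative of (-x) cos(7*x/2) is -2*x*sin(7*x/2)/7 - 4*cos(7*x/2)/49; evaluating from -2*pi to 0: ∫_{-2*pi}^{0} (-x) cos(7*x/2) dx = (-4/49) - (4/49) = -8/49.
Integrating by parts (boundary term plus one more integral), an antiderivative of (3*x + 2) cos(7*x/2) is 6*x*sin(7*x/2)/7 + 4*sin(7*x/2)/7 + 12*cos(7*x/2)/49; evaluating from 0 to 2*pi: ∫_{0}^{2*pi} (3*x + 2) cos(7*x/2) dx = (-12/49) - (12/49) = -24/49.
Summing the pieces and multiplying by (1/(2*pi)) gives a_7 = -16/(49*pi).

-16/(49*pi)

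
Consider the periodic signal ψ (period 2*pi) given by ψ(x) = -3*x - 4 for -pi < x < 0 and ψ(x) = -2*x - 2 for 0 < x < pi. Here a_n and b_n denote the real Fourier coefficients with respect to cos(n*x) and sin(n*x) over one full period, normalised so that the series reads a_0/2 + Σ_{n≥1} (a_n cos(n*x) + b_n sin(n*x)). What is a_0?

-6 + pi/2

a_0 = 1/pi ∫_{-pi}^{pi} ψ(x) dx = 1/pi · (pi*(-12 + pi)/2) = -6 + pi/2.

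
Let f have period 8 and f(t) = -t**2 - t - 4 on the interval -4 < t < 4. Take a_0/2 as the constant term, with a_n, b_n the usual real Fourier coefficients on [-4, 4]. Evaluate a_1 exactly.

64/pi**2

a_1 = 1/4 ∫_{-4}^{4} f(t) cos(pi*t/4) dt.
Integrating by parts twice (tabular method), an antiderivative of (-t**2 - t - 4) cos(pi*t/4) is -4*t**2*sin(pi*t/4)/pi - 4*t*sin(pi*t/4)/pi - 32*t*cos(pi*t/4)/pi**2 - 16*sin(pi*t/4)/pi + 128*sin(pi*t/4)/pi**3 - 16*cos(pi*t/4)/pi**2; evaluating from -4 to 4: ∫_{-4}^{4} (-t**2 - t - 4) cos(pi*t/4) dt = (144/pi**2) - (-112/pi**2) = 256/pi**2.
Hence a_1 = (1/4)·(256/pi**2) = 64/pi**2.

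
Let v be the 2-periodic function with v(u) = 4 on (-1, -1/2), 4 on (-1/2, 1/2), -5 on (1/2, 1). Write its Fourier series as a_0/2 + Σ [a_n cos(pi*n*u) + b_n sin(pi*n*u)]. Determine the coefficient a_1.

a_1 = ∫_{-1}^{1} v(u) cos(pi*u) du.
Split the integral at the breakpoints.
Directly, an antiderivative of (4) cos(pi*u) is 4*sin(pi*u)/pi; evaluating from -1 to -1/2: ∫_{-1}^{-1/2} (4) cos(pi*u) du = (-4/pi) - (0) = -4/pi.
Directly, an antiderivative of (4) cos(pi*u) is 4*sin(pi*u)/pi; evaluating from -1/2 to 1/2: ∫_{-1/2}^{1/2} (4) cos(pi*u) du = (4/pi) - (-4/pi) = 8/pi.
Directly, an antiderivative of (-5) cos(pi*u) is -5*sin(pi*u)/pi; evaluating from 1/2 to 1: ∫_{1/2}^{1} (-5) cos(pi*u) du = (0) - (-5/pi) = 5/pi.
Summing the pieces gives a_1 = 9/pi.

9/pi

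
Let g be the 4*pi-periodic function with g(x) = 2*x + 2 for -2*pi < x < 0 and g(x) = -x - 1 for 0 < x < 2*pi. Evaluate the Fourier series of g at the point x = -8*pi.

x = -8*pi differs from x = 0 by -2 full period(s), and the series is 4*pi-periodic.
At x = 0 the one-sided limits are g(0^-) = 2 and g(0^+) = -1.
By Dirichlet's theorem the series converges to their average, [(2) + (-1)]/2 = 1/2.

1/2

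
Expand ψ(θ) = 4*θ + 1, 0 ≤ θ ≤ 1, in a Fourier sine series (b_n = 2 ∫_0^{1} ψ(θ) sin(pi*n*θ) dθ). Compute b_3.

4/pi

b_3 = 2 ∫_0^{1} (4*θ + 1) sin(3*pi*θ) dθ.
Integrating by parts (boundary term plus one more integral), an antiderivative of (4*θ + 1) sin(3*pi*θ) is -4*θ*cos(3*pi*θ)/(3*pi) + 4*sin(3*pi*θ)/(9*pi**2) - cos(3*pi*θ)/(3*pi); evaluating from 0 to 1: ∫_{0}^{1} (4*θ + 1) sin(3*pi*θ) dθ = (5/(3*pi)) - (-1/(3*pi)) = 2/pi.
Hence b_3 = 2·(2/pi) = 4/pi.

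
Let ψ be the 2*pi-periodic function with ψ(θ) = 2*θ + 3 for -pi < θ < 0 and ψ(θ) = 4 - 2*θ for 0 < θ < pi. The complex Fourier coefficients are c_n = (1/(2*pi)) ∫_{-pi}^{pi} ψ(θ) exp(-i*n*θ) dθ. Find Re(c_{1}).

4/pi

Since ψ is real-valued, Re(c_{1}) = (1/(2*pi)) ∫_{-pi}^{pi} ψ(θ) cos(θ) dθ = a_{1}/2.
Split the integral at the breakpoints.
Integrating by parts (boundary term plus one more integral), an antiderivative of (2*θ + 3) cos(θ) is 2*θ*sin(θ) + 3*sin(θ) + 2*cos(θ); evaluating from -pi to 0: ∫_{-pi}^{0} (2*θ + 3) cos(θ) dθ = (2) - (-2) = 4.
Integrating by parts (boundary term plus one more integral), an antiderivative of (4 - 2*θ) cos(θ) is -2*θ*sin(θ) + 4*sin(θ) - 2*cos(θ); evaluating from 0 to pi: ∫_{0}^{pi} (4 - 2*θ) cos(θ) dθ = (2) - (-2) = 4.
So ∫_{-pi}^{pi} ψ(θ) cos(θ) dθ = 8.
Hence Re(c_{1}) = (1/(2*pi))·(8) = 4/pi.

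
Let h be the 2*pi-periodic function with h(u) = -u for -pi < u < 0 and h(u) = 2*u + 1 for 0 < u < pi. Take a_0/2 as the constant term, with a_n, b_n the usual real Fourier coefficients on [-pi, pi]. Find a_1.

-6/pi

a_1 = 1/pi ∫_{-pi}^{pi} h(u) cos(u) du.
Split the integral at the breakpoints.
Integrating by parts (boundary term plus one more integral), an antiderivative of (-u) cos(u) is -u*sin(u) - cos(u); evaluating from -pi to 0: ∫_{-pi}^{0} (-u) cos(u) du = (-1) - (1) = -2.
Integrating by parts (boundary term plus one more integral), an antiderivative of (2*u + 1) cos(u) is 2*u*sin(u) + sin(u) + 2*cos(u); evaluating from 0 to pi: ∫_{0}^{pi} (2*u + 1) cos(u) du = (-2) - (2) = -4.
Summing the pieces and multiplying by (1/pi) gives a_1 = -6/pi.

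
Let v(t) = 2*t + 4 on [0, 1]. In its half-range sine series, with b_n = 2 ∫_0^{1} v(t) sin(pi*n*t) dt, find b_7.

20/(7*pi)

b_7 = 2 ∫_0^{1} (2*t + 4) sin(7*pi*t) dt.
Integrating by parts (boundary term plus one more integral), an antiderivative of (2*t + 4) sin(7*pi*t) is -2*t*cos(7*pi*t)/(7*pi) + 2*sin(7*pi*t)/(49*pi**2) - 4*cos(7*pi*t)/(7*pi); evaluating from 0 to 1: ∫_{0}^{1} (2*t + 4) sin(7*pi*t) dt = (6/(7*pi)) - (-4/(7*pi)) = 10/(7*pi).
Hence b_7 = 2·(10/(7*pi)) = 20/(7*pi).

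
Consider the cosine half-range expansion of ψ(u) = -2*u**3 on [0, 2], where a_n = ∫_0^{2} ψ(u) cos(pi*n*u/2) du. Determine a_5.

96*(-4 + 25*pi**2)/(625*pi**4)

a_5 = ∫_0^{2} (-2*u**3) cos(5*pi*u/2) du.
Integrating by parts three times (tabular method), an antiderivative of (-2*u**3) cos(5*pi*u/2) is -4*u**3*sin(5*pi*u/2)/(5*pi) - 24*u**2*cos(5*pi*u/2)/(25*pi**2) + 96*u*sin(5*pi*u/2)/(125*pi**3) + 192*cos(5*pi*u/2)/(625*pi**4); evaluating from 0 to 2: ∫_{0}^{2} (-2*u**3) cos(5*pi*u/2) du = (96*(-2 + 25*pi**2)/(625*pi**4)) - (192/(625*pi**4)) = 96*(-4 + 25*pi**2)/(625*pi**4).
Hence a_5 = 96*(-4 + 25*pi**2)/(625*pi**4).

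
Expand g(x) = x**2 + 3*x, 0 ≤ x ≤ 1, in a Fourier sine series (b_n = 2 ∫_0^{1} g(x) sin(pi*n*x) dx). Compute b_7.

b_7 = 2 ∫_0^{1} (x**2 + 3*x) sin(7*pi*x) dx.
Integrating by parts twice (tabular method), an antiderivative of (x**2 + 3*x) sin(7*pi*x) is -x**2*cos(7*pi*x)/(7*pi) + 2*x*sin(7*pi*x)/(49*pi**2) - 3*x*cos(7*pi*x)/(7*pi) + 3*sin(7*pi*x)/(49*pi**2) + 2*cos(7*pi*x)/(343*pi**3); evaluating from 0 to 1: ∫_{0}^{1} (x**2 + 3*x) sin(7*pi*x) dx = (2*(-1 + 98*pi**2)/(343*pi**3)) - (2/(343*pi**3)) = 4*(-1 + 49*pi**2)/(343*pi**3).
Hence b_7 = 2·(4*(-1 + 49*pi**2)/(343*pi**3)) = 8*(-1 + 49*pi**2)/(343*pi**3).

8*(-1 + 49*pi**2)/(343*pi**3)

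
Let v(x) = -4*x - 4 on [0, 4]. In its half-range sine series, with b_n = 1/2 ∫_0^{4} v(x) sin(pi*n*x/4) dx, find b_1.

-48/pi

b_1 = 1/2 ∫_0^{4} (-4*x - 4) sin(pi*x/4) dx.
Integrating by parts (boundary term plus one more integral), an antiderivative of (-4*x - 4) sin(pi*x/4) is 16*x*cos(pi*x/4)/pi - 64*sin(pi*x/4)/pi**2 + 16*cos(pi*x/4)/pi; evaluating from 0 to 4: ∫_{0}^{4} (-4*x - 4) sin(pi*x/4) dx = (-80/pi) - (16/pi) = -96/pi.
Hence b_1 = (1/2)·(-96/pi) = -48/pi.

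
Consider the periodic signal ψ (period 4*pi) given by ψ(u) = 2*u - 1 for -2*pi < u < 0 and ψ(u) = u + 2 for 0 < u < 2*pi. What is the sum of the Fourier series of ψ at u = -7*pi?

u = -7*pi differs from u = pi by -2 full period(s), and the series is 4*pi-periodic.
ψ is continuous at u = pi with value 2 + pi, so the series converges to 2 + pi there.

2 + pi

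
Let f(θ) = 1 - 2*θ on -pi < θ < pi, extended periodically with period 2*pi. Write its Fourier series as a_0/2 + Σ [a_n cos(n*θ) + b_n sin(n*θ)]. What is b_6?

b_6 = 1/pi ∫_{-pi}^{pi} f(θ) sin(6*θ) dθ.
Integrating by parts (boundary term plus one more integral), an antiderivative of (1 - 2*θ) sin(6*θ) is θ*cos(6*θ)/3 - sin(6*θ)/18 - cos(6*θ)/6; evaluating from -pi to pi: ∫_{-pi}^{pi} (1 - 2*θ) sin(6*θ) dθ = (-1/6 + pi/3) - (-pi/3 - 1/6) = 2*pi/3.
Hence b_6 = (1/pi)·(2*pi/3) = 2/3.

2/3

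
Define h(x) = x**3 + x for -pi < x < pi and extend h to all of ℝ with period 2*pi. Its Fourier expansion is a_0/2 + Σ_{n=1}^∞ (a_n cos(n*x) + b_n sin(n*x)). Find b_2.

1/2 - pi**2

b_2 = 1/pi ∫_{-pi}^{pi} h(x) sin(2*x) dx.
h is odd and sin(2*x) is odd, so the integrand is even and b_2 = 2/pi ∫_0^{pi} h(x) sin(2*x) dx.
Integrating by parts three times (tabular method), an antiderivative of (x**3 + x) sin(2*x) is -x**3*cos(2*x)/2 + 3*x**2*sin(2*x)/4 + x*cos(2*x)/4 - sin(2*x)/8; evaluating from 0 to pi: ∫_{0}^{pi} (x**3 + x) sin(2*x) dx = (-pi**3/2 + pi/4) - (0) = -pi**3/2 + pi/4.
Hence b_2 = (2/pi)·(-pi**3/2 + pi/4) = 1/2 - pi**2.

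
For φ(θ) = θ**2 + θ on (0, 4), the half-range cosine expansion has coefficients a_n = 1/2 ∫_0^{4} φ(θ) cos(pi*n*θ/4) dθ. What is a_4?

a_4 = 1/2 ∫_0^{4} (θ**2 + θ) cos(pi*θ) dθ.
Integrating by parts twice (tabular method), an antiderivative of (θ**2 + θ) cos(pi*θ) is θ**2*sin(pi*θ)/pi + θ*sin(pi*θ)/pi + 2*θ*cos(pi*θ)/pi**2 - 2*sin(pi*θ)/pi**3 + cos(pi*θ)/pi**2; evaluating from 0 to 4: ∫_{0}^{4} (θ**2 + θ) cos(pi*θ) dθ = (9/pi**2) - (pi**(-2)) = 8/pi**2.
Hence a_4 = (1/2)·(8/pi**2) = 4/pi**2.

4/pi**2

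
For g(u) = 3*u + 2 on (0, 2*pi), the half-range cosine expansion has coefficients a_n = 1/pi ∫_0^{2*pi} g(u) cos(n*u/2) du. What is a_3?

-8/(3*pi)

a_3 = 1/pi ∫_0^{2*pi} (3*u + 2) cos(3*u/2) du.
Integrating by parts (boundary term plus one more integral), an antiderivative of (3*u + 2) cos(3*u/2) is 2*u*sin(3*u/2) + 4*sin(3*u/2)/3 + 4*cos(3*u/2)/3; evaluating from 0 to 2*pi: ∫_{0}^{2*pi} (3*u + 2) cos(3*u/2) du = (-4/3) - (4/3) = -8/3.
Hence a_3 = (1/pi)·(-8/3) = -8/(3*pi).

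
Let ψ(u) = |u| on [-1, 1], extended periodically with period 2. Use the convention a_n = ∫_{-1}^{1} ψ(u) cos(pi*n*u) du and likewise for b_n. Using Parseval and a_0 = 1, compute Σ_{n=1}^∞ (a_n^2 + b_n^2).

1/6

Parseval: a_0^2/2 + Σ_{n≥1} (a_n^2+b_n^2) = ∫_{-1}^{1} ψ(u)^2 du = 2/3.
Subtract a_0^2/2 = 1/2: Σ (a_n^2+b_n^2) = 1/6.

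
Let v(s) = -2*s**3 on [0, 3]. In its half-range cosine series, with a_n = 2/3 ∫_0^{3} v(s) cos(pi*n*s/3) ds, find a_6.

-9/pi**2

a_6 = 2/3 ∫_0^{3} (-2*s**3) cos(2*pi*s) ds.
Integrating by parts three times (tabular method), an antiderivative of (-2*s**3) cos(2*pi*s) is -s**3*sin(2*pi*s)/pi - 3*s**2*cos(2*pi*s)/(2*pi**2) + 3*s*sin(2*pi*s)/(2*pi**3) + 3*cos(2*pi*s)/(4*pi**4); evaluating from 0 to 3: ∫_{0}^{3} (-2*s**3) cos(2*pi*s) ds = (3*(1 - 18*pi**2)/(4*pi**4)) - (3/(4*pi**4)) = -27/(2*pi**2).
Hence a_6 = (2/3)·(-27/(2*pi**2)) = -9/pi**2.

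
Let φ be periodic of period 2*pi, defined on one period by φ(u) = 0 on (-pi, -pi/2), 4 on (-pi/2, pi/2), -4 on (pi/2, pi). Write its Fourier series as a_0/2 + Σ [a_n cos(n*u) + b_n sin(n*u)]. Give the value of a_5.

12/(5*pi)

a_5 = 1/pi ∫_{-pi}^{pi} φ(u) cos(5*u) du.
Split the integral at the breakpoints.
∫_{-pi}^{-pi/2} (0) cos(5*u) du = 0.
Directly, an antiderivative of (4) cos(5*u) is 4*sin(5*u)/5; evaluating from -pi/2 to pi/2: ∫_{-pi/2}^{pi/2} (4) cos(5*u) du = (4/5) - (-4/5) = 8/5.
Directly, an antiderivative of (-4) cos(5*u) is -4*sin(5*u)/5; evaluating from pi/2 to pi: ∫_{pi/2}^{pi} (-4) cos(5*u) du = (0) - (-4/5) = 4/5.
Summing the pieces and multiplying by (1/pi) gives a_5 = 12/(5*pi).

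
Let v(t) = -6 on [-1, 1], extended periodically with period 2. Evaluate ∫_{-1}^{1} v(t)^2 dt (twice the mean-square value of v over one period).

72

∫_{-1}^{1} v(t)^2 dt = 72.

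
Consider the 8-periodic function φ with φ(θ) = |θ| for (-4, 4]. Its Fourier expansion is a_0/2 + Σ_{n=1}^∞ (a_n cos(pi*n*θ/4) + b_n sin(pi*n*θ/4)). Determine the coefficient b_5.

0

b_5 = 1/4 ∫_{-4}^{4} φ(θ) sin(5*pi*θ/4) dθ.
φ is even and sin(5*pi*θ/4) is odd, so the integrand is odd over a symmetric interval and the integral vanishes.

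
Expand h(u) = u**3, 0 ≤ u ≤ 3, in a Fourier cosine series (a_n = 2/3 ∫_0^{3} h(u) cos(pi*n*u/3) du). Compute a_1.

a_1 = 2/3 ∫_0^{3} (u**3) cos(pi*u/3) du.
Integrating by parts three times (tabular method), an antiderivative of (u**3) cos(pi*u/3) is 3*u**3*sin(pi*u/3)/pi + 27*u**2*cos(pi*u/3)/pi**2 - 162*u*sin(pi*u/3)/pi**3 - 486*cos(pi*u/3)/pi**4; evaluating from 0 to 3: ∫_{0}^{3} (u**3) cos(pi*u/3) du = (243*(2 - pi**2)/pi**4) - (-486/pi**4) = 243*(4 - pi**2)/pi**4.
Hence a_1 = (2/3)·(243*(4 - pi**2)/pi**4) = 162*(4 - pi**2)/pi**4.

162*(4 - pi**2)/pi**4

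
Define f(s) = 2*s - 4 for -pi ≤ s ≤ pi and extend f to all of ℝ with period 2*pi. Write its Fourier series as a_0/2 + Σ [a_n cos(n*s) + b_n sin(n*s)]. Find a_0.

-8

a_0 = 1/pi ∫_{-pi}^{pi} f(s) ds = 1/pi · (-8*pi) = -8.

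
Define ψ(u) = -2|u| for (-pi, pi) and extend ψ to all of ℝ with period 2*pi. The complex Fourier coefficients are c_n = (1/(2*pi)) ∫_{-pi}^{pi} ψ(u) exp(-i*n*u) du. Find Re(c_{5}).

4/(25*pi)

Since ψ is real-valued, Re(c_{5}) = (1/(2*pi)) ∫_{-pi}^{pi} ψ(u) cos(5*u) du = a_{5}/2.
ψ is even and cos(5*u) is even, so the integrand is even: ∫_{-pi}^{pi} ψ(u) cos(5*u) du = 2∫_0^{pi} ψ(u) cos(5*u) du.
Integrating by parts (boundary term plus one more integral), an antiderivative of (-2*u) cos(5*u) is -2*u*sin(5*u)/5 - 2*cos(5*u)/25; evaluating from 0 to pi: ∫_{0}^{pi} (-2*u) cos(5*u) du = (2/25) - (-2/25) = 4/25.
So ∫_{-pi}^{pi} ψ(u) cos(5*u) du = 8/25.
Hence Re(c_{5}) = (1/(2*pi))·(8/25) = 4/(25*pi).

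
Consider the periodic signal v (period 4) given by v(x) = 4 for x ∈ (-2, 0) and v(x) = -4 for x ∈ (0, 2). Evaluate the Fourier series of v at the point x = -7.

-4

x = -7 differs from x = 1 by -2 full period(s), and the series is 4-periodic.
v is continuous at x = 1 with value -4, so the series converges to -4 there.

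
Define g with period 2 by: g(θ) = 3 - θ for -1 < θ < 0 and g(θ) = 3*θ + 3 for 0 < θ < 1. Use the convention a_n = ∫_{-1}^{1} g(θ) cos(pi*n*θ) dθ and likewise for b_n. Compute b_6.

b_6 = ∫_{-1}^{1} g(θ) sin(6*pi*θ) dθ.
Split the integral at the breakpoints.
Integrating by parts (boundary term plus one more integral), an antiderivative of (3 - θ) sin(6*pi*θ) is θ*cos(6*pi*θ)/(6*pi) - sin(6*pi*θ)/(36*pi**2) - cos(6*pi*θ)/(2*pi); evaluating from -1 to 0: ∫_{-1}^{0} (3 - θ) sin(6*pi*θ) dθ = (-1/(2*pi)) - (-2/(3*pi)) = 1/(6*pi).
Integrating by parts (boundary term plus one more integral), an antiderivative of (3*θ + 3) sin(6*pi*θ) is -θ*cos(6*pi*θ)/(2*pi) + sin(6*pi*θ)/(12*pi**2) - cos(6*pi*θ)/(2*pi); evaluating from 0 to 1: ∫_{0}^{1} (3*θ + 3) sin(6*pi*θ) dθ = (-1/pi) - (-1/(2*pi)) = -1/(2*pi).
Summing the pieces gives b_6 = -1/(3*pi).

-1/(3*pi)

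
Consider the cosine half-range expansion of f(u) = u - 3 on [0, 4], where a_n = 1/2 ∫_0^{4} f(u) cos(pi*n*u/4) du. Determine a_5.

a_5 = 1/2 ∫_0^{4} (u - 3) cos(5*pi*u/4) du.
Integrating by parts (boundary term plus one more integral), an antiderivative of (u - 3) cos(5*pi*u/4) is 4*u*sin(5*pi*u/4)/(5*pi) - 12*sin(5*pi*u/4)/(5*pi) + 16*cos(5*pi*u/4)/(25*pi**2); evaluating from 0 to 4: ∫_{0}^{4} (u - 3) cos(5*pi*u/4) du = (-16/(25*pi**2)) - (16/(25*pi**2)) = -32/(25*pi**2).
Hence a_5 = (1/2)·(-32/(25*pi**2)) = -16/(25*pi**2).

-16/(25*pi**2)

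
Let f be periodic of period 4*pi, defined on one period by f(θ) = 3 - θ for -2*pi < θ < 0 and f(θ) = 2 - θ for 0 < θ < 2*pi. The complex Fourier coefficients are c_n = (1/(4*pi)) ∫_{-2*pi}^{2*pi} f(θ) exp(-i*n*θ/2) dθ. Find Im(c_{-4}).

1/2

Since f is real-valued, Im(c_{-4}) = -(1/(4*pi)) ∫_{-2*pi}^{2*pi} f(θ) sin(-2*θ) dθ = b_{4}/2.
Split the integral at the breakpoints.
Integrating by parts (boundary term plus one more integral), an antiderivative of (3 - θ) sin(-2*θ) is -θ*cos(2*θ)/2 + sin(2*θ)/4 + 3*cos(2*θ)/2; evaluating from -2*pi to 0: ∫_{-2*pi}^{0} (3 - θ) sin(-2*θ) dθ = (3/2) - (3/2 + pi) = -pi.
Integrating by parts (boundary term plus one more integral), an antiderivative of (2 - θ) sin(-2*θ) is -θ*cos(2*θ)/2 + sin(2*θ)/4 + cos(2*θ); evaluating from 0 to 2*pi: ∫_{0}^{2*pi} (2 - θ) sin(-2*θ) dθ = (1 - pi) - (1) = -pi.
So ∫_{-2*pi}^{2*pi} f(θ) sin(-2*θ) dθ = -2*pi.
Hence Im(c_{-4}) = (-1/(4*pi))·(-2*pi) = 1/2.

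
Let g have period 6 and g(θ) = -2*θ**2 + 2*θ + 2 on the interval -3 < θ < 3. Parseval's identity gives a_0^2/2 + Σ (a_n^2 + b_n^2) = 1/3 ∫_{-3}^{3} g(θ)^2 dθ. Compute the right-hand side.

568/5

1/3 ∫_{-3}^{3} g(θ)^2 dθ = 1/3 · (1704/5) = 568/5.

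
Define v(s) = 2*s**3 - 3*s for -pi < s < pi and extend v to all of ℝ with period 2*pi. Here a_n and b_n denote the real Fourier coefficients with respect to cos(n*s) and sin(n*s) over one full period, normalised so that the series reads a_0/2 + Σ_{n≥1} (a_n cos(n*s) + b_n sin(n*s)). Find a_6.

a_6 = 1/pi ∫_{-pi}^{pi} v(s) cos(6*s) ds.
v is odd and cos(6*s) is even, so the integrand is odd over a symmetric interval and the integral vanishes.

0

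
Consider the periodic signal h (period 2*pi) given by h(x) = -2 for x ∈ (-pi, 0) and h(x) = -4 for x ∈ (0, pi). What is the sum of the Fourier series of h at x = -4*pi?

x = -4*pi differs from x = 0 by -2 full period(s), and the series is 2*pi-periodic.
At x = 0 the one-sided limits are h(0^-) = -2 and h(0^+) = -4.
By Dirichlet's theorem the series converges to their average, [(-2) + (-4)]/2 = -3.

-3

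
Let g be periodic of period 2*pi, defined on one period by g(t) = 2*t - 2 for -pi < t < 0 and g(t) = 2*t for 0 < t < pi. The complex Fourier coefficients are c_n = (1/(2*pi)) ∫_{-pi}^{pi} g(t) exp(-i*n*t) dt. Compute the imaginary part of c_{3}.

Since g is real-valued, Im(c_{3}) = -(1/(2*pi)) ∫_{-pi}^{pi} g(t) sin(3*t) dt = -b_{3}/2.
Split the integral at the breakpoints.
Integrating by parts (boundary term plus one more integral), an antiderivative of (2*t - 2) sin(3*t) is -2*t*cos(3*t)/3 + 2*sin(3*t)/9 + 2*cos(3*t)/3; evaluating from -pi to 0: ∫_{-pi}^{0} (2*t - 2) sin(3*t) dt = (2/3) - (-2*pi/3 - 2/3) = 4/3 + 2*pi/3.
Integrating by parts (boundary term plus one more integral), an antiderivative of (2*t) sin(3*t) is -2*t*cos(3*t)/3 + 2*sin(3*t)/9; evaluating from 0 to pi: ∫_{0}^{pi} (2*t) sin(3*t) dt = (2*pi/3) - (0) = 2*pi/3.
So ∫_{-pi}^{pi} g(t) sin(3*t) dt = 4/3 + 4*pi/3.
Hence Im(c_{3}) = (-1/(2*pi))·(4/3 + 4*pi/3) = 2*(-pi - 1)/(3*pi).

2*(-pi - 1)/(3*pi)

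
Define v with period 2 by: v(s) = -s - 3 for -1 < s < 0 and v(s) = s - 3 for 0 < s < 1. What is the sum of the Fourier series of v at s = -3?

s = -3 differs from s = 1 by -2 full period(s), and the series is 2-periodic.
v is continuous at s = 1 with value -2, so the series converges to -2 there.

-2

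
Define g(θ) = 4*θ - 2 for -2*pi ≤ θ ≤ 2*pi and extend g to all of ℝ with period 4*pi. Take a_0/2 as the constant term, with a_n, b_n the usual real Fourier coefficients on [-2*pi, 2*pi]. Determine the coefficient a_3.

0

a_3 = (1/(2*pi)) ∫_{-2*pi}^{2*pi} g(θ) cos(3*θ/2) dθ.
Integrating by parts (boundary term plus one more integral), an antiderivative of (4*θ - 2) cos(3*θ/2) is 8*θ*sin(3*θ/2)/3 - 4*sin(3*θ/2)/3 + 16*cos(3*θ/2)/9; evaluating from -2*pi to 2*pi: ∫_{-2*pi}^{2*pi} (4*θ - 2) cos(3*θ/2) dθ = (-16/9) - (-16/9) = 0.
Hence a_3 = (1/(2*pi))·(0) = 0.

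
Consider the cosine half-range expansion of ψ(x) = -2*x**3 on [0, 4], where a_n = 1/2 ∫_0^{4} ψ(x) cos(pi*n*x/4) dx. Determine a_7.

768*(-4 + 49*pi**2)/(2401*pi**4)

a_7 = 1/2 ∫_0^{4} (-2*x**3) cos(7*pi*x/4) dx.
Integrating by parts three times (tabular method), an antiderivative of (-2*x**3) cos(7*pi*x/4) is -8*x**3*sin(7*pi*x/4)/(7*pi) - 96*x**2*cos(7*pi*x/4)/(49*pi**2) + 768*x*sin(7*pi*x/4)/(343*pi**3) + 3072*cos(7*pi*x/4)/(2401*pi**4); evaluating from 0 to 4: ∫_{0}^{4} (-2*x**3) cos(7*pi*x/4) dx = (1536*(-2 + 49*pi**2)/(2401*pi**4)) - (3072/(2401*pi**4)) = 1536*(-4 + 49*pi**2)/(2401*pi**4).
Hence a_7 = (1/2)·(1536*(-4 + 49*pi**2)/(2401*pi**4)) = 768*(-4 + 49*pi**2)/(2401*pi**4).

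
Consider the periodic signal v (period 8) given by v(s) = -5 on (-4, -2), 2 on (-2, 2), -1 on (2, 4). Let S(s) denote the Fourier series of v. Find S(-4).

At s = -4 the one-sided limits are v(-4^-) = -1 and v(-4^+) = -5.
By Dirichlet's theorem the series converges to their average, [(-1) + (-5)]/2 = -3.

-3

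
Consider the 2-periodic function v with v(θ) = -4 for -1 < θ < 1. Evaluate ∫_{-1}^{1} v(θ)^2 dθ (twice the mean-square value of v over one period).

∫_{-1}^{1} v(θ)^2 dθ = 32.

32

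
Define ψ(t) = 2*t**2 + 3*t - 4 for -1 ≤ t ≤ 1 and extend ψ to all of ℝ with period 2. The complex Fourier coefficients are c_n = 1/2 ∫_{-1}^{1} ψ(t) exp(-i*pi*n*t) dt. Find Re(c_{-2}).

Since ψ is real-valued, Re(c_{-2}) = 1/2 ∫_{-1}^{1} ψ(t) cos(-2*pi*t) dt = a_{2}/2.
Integrating by parts twice (tabular method), an antiderivative of (2*t**2 + 3*t - 4) cos(-2*pi*t) is t**2*sin(2*pi*t)/pi + 3*t*sin(2*pi*t)/(2*pi) + t*cos(2*pi*t)/pi**2 - 2*sin(2*pi*t)/pi - sin(2*pi*t)/(2*pi**3) + 3*cos(2*pi*t)/(4*pi**2); evaluating from -1 to 1: ∫_{-1}^{1} (2*t**2 + 3*t - 4) cos(-2*pi*t) dt = (7/(4*pi**2)) - (-1/(4*pi**2)) = 2/pi**2.
Hence Re(c_{-2}) = (1/2)·(2/pi**2) = pi**(-2).

pi**(-2)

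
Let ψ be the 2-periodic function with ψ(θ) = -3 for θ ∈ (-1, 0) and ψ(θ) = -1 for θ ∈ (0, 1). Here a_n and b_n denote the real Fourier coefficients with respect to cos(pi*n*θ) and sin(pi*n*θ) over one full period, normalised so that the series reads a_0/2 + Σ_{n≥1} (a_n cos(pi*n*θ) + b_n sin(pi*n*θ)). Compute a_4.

a_4 = ∫_{-1}^{1} ψ(θ) cos(4*pi*θ) dθ.
Split the integral at the breakpoints.
Directly, an antiderivative of (-3) cos(4*pi*θ) is -3*sin(4*pi*θ)/(4*pi); evaluating from -1 to 0: ∫_{-1}^{0} (-3) cos(4*pi*θ) dθ = (0) - (0) = 0.
Directly, an antiderivative of (-1) cos(4*pi*θ) is -sin(4*pi*θ)/(4*pi); evaluating from 0 to 1: ∫_{0}^{1} (-1) cos(4*pi*θ) dθ = (0) - (0) = 0.
Summing the pieces gives a_4 = 0.

0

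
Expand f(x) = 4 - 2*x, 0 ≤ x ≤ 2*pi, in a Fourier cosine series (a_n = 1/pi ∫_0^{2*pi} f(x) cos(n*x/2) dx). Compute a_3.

a_3 = 1/pi ∫_0^{2*pi} (4 - 2*x) cos(3*x/2) dx.
Integrating by parts (boundary term plus one more integral), an antiderivative of (4 - 2*x) cos(3*x/2) is -4*x*sin(3*x/2)/3 + 8*sin(3*x/2)/3 - 8*cos(3*x/2)/9; evaluating from 0 to 2*pi: ∫_{0}^{2*pi} (4 - 2*x) cos(3*x/2) dx = (8/9) - (-8/9) = 16/9.
Hence a_3 = (1/pi)·(16/9) = 16/(9*pi).

16/(9*pi)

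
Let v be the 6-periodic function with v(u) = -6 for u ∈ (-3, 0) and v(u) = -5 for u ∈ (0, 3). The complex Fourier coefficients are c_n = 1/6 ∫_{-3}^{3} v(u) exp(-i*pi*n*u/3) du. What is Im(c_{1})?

-1/pi

Since v is real-valued, Im(c_{1}) = -1/6 ∫_{-3}^{3} v(u) sin(pi*u/3) du = -b_{1}/2.
Split the integral at the breakpoints.
Directly, an antiderivative of (-6) sin(pi*u/3) is 18*cos(pi*u/3)/pi; evaluating from -3 to 0: ∫_{-3}^{0} (-6) sin(pi*u/3) du = (18/pi) - (-18/pi) = 36/pi.
Directly, an antiderivative of (-5) sin(pi*u/3) is 15*cos(pi*u/3)/pi; evaluating from 0 to 3: ∫_{0}^{3} (-5) sin(pi*u/3) du = (-15/pi) - (15/pi) = -30/pi.
So ∫_{-3}^{3} v(u) sin(pi*u/3) du = 6/pi.
Hence Im(c_{1}) = (-1/6)·(6/pi) = -1/pi.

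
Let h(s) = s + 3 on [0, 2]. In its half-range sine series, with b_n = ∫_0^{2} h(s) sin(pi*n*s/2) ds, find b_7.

16/(7*pi)

b_7 = ∫_0^{2} (s + 3) sin(7*pi*s/2) ds.
Integrating by parts (boundary term plus one more integral), an antiderivative of (s + 3) sin(7*pi*s/2) is -2*s*cos(7*pi*s/2)/(7*pi) + 4*sin(7*pi*s/2)/(49*pi**2) - 6*cos(7*pi*s/2)/(7*pi); evaluating from 0 to 2: ∫_{0}^{2} (s + 3) sin(7*pi*s/2) ds = (10/(7*pi)) - (-6/(7*pi)) = 16/(7*pi).
Hence b_7 = 16/(7*pi).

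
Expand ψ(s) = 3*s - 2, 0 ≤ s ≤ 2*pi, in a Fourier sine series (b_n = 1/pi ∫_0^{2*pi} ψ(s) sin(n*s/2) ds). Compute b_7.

4*(-2 + 3*pi)/(7*pi)

b_7 = 1/pi ∫_0^{2*pi} (3*s - 2) sin(7*s/2) ds.
Integrating by parts (boundary term plus one more integral), an antiderivative of (3*s - 2) sin(7*s/2) is -6*s*cos(7*s/2)/7 + 12*sin(7*s/2)/49 + 4*cos(7*s/2)/7; evaluating from 0 to 2*pi: ∫_{0}^{2*pi} (3*s - 2) sin(7*s/2) ds = (-4/7 + 12*pi/7) - (4/7) = -8/7 + 12*pi/7.
Hence b_7 = (1/pi)·(-8/7 + 12*pi/7) = 4*(-2 + 3*pi)/(7*pi).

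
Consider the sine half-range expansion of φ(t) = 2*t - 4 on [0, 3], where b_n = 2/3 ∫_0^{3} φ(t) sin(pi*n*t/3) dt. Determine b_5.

b_5 = 2/3 ∫_0^{3} (2*t - 4) sin(5*pi*t/3) dt.
Integrating by parts (boundary term plus one more integral), an antiderivative of (2*t - 4) sin(5*pi*t/3) is -6*t*cos(5*pi*t/3)/(5*pi) + 18*sin(5*pi*t/3)/(25*pi**2) + 12*cos(5*pi*t/3)/(5*pi); evaluating from 0 to 3: ∫_{0}^{3} (2*t - 4) sin(5*pi*t/3) dt = (6/(5*pi)) - (12/(5*pi)) = -6/(5*pi).
Hence b_5 = (2/3)·(-6/(5*pi)) = -4/(5*pi).

-4/(5*pi)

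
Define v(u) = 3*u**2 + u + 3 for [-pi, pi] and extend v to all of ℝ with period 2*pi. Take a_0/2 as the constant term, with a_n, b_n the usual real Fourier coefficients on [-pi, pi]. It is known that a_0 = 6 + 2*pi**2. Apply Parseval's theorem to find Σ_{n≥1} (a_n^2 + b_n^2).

Parseval: a_0^2/2 + Σ_{n≥1} (a_n^2+b_n^2) = 1/pi ∫_{-pi}^{pi} v(u)^2 du = 18 + 38*pi**2/3 + 18*pi**4/5.
Subtract a_0^2/2 = 2*(3 + pi**2)**2: Σ (a_n^2+b_n^2) = 2*pi**2*(5 + 12*pi**2)/15.

2*pi**2*(5 + 12*pi**2)/15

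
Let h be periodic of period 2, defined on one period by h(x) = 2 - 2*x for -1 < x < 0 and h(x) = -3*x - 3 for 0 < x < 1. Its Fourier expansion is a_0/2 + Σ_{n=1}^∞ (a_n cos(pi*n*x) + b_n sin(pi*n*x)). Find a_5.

a_5 = ∫_{-1}^{1} h(x) cos(5*pi*x) dx.
Split the integral at the breakpoints.
Integrating by parts (boundary term plus one more integral), an antiderivative of (2 - 2*x) cos(5*pi*x) is -2*x*sin(5*pi*x)/(5*pi) + 2*sin(5*pi*x)/(5*pi) - 2*cos(5*pi*x)/(25*pi**2); evaluating from -1 to 0: ∫_{-1}^{0} (2 - 2*x) cos(5*pi*x) dx = (-2/(25*pi**2)) - (2/(25*pi**2)) = -4/(25*pi**2).
Integrating by parts (boundary term plus one more integral), an antiderivative of (-3*x - 3) cos(5*pi*x) is -3*x*sin(5*pi*x)/(5*pi) - 3*sin(5*pi*x)/(5*pi) - 3*cos(5*pi*x)/(25*pi**2); evaluating from 0 to 1: ∫_{0}^{1} (-3*x - 3) cos(5*pi*x) dx = (3/(25*pi**2)) - (-3/(25*pi**2)) = 6/(25*pi**2).
Summing the pieces gives a_5 = 2/(25*pi**2).

2/(25*pi**2)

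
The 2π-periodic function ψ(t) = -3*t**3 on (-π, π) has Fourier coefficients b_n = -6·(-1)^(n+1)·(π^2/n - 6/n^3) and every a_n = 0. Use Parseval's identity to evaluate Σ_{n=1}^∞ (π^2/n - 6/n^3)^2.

Parseval: Σ b_n^2 = (1/π) ∫_{-π}^{π} ψ(t)^2 dt = 18*pi**6/7.
b_n^2 = 36·(π^2/n - 6/n^3)^2, so the sum equals (18*pi**6/7)/36 = pi**6/14.

pi**6/14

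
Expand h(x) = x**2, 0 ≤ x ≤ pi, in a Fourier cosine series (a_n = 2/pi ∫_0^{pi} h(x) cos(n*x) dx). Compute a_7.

a_7 = 2/pi ∫_0^{pi} (x**2) cos(7*x) dx.
Integrating by parts twice (tabular method), an antiderivative of (x**2) cos(7*x) is x**2*sin(7*x)/7 + 2*x*cos(7*x)/49 - 2*sin(7*x)/343; evaluating from 0 to pi: ∫_{0}^{pi} (x**2) cos(7*x) dx = (-2*pi/49) - (0) = -2*pi/49.
Hence a_7 = (2/pi)·(-2*pi/49) = -4/49.

-4/49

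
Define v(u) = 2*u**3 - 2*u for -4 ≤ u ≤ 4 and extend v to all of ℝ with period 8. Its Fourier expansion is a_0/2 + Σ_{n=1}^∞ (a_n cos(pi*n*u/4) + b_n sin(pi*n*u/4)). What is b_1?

b_1 = 1/4 ∫_{-4}^{4} v(u) sin(pi*u/4) du.
v is odd and sin(pi*u/4) is odd, so the integrand is even and b_1 = 1/2 ∫_0^{4} v(u) sin(pi*u/4) du.
Integrating by parts three times (tabular method), an antiderivative of (2*u**3 - 2*u) sin(pi*u/4) is -8*u**3*cos(pi*u/4)/pi + 96*u**2*sin(pi*u/4)/pi**2 + 8*u*cos(pi*u/4)/pi + 768*u*cos(pi*u/4)/pi**3 - 3072*sin(pi*u/4)/pi**4 - 32*sin(pi*u/4)/pi**2; evaluating from 0 to 4: ∫_{0}^{4} (2*u**3 - 2*u) sin(pi*u/4) du = (-3072/pi**3 + 480/pi) - (0) = -3072/pi**3 + 480/pi.
Hence b_1 = (1/2)·(-3072/pi**3 + 480/pi) = -1536/pi**3 + 240/pi.

-1536/pi**3 + 240/pi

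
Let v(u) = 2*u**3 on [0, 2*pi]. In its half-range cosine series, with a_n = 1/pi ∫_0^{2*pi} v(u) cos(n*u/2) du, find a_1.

a_1 = 1/pi ∫_0^{2*pi} (2*u**3) cos(u/2) du.
Integrating by parts three times (tabular method), an antiderivative of (2*u**3) cos(u/2) is 4*u**3*sin(u/2) + 24*u**2*cos(u/2) - 96*u*sin(u/2) - 192*cos(u/2); evaluating from 0 to 2*pi: ∫_{0}^{2*pi} (2*u**3) cos(u/2) du = (192 - 96*pi**2) - (-192) = 384 - 96*pi**2.
Hence a_1 = (1/pi)·(384 - 96*pi**2) = -96*pi + 384/pi.

-96*pi + 384/pi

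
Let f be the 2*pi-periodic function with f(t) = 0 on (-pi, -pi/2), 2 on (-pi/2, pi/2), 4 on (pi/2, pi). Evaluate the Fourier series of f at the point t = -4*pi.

2

t = -4*pi differs from t = 0 by -2 full period(s), and the series is 2*pi-periodic.
f is continuous at t = 0 with value 2, so the series converges to 2 there.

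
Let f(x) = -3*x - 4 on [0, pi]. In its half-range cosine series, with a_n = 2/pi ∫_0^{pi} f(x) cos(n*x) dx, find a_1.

a_1 = 2/pi ∫_0^{pi} (-3*x - 4) cos(x) dx.
Integrating by parts (boundary term plus one more integral), an antiderivative of (-3*x - 4) cos(x) is -3*x*sin(x) - 4*sin(x) - 3*cos(x); evaluating from 0 to pi: ∫_{0}^{pi} (-3*x - 4) cos(x) dx = (3) - (-3) = 6.
Hence a_1 = (2/pi)·(6) = 12/pi.

12/pi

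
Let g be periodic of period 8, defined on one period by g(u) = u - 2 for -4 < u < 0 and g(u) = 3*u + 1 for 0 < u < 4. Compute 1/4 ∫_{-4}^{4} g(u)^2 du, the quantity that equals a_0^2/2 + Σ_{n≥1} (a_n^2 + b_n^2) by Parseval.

235/3

1/4 ∫_{-4}^{4} g(u)^2 du = 1/4 · (940/3) = 235/3.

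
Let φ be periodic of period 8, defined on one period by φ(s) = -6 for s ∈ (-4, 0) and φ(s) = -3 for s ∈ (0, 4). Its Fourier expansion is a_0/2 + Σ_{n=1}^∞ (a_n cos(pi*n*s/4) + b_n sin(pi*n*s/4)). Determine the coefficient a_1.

0

a_1 = 1/4 ∫_{-4}^{4} φ(s) cos(pi*s/4) ds.
Split the integral at the breakpoints.
Directly, an antiderivative of (-6) cos(pi*s/4) is -24*sin(pi*s/4)/pi; evaluating from -4 to 0: ∫_{-4}^{0} (-6) cos(pi*s/4) ds = (0) - (0) = 0.
Directly, an antiderivative of (-3) cos(pi*s/4) is -12*sin(pi*s/4)/pi; evaluating from 0 to 4: ∫_{0}^{4} (-3) cos(pi*s/4) ds = (0) - (0) = 0.
Summing the pieces and multiplying by (1/4) gives a_1 = 0.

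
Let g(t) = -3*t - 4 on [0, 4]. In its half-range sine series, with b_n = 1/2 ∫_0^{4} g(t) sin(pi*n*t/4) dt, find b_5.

-8/pi

b_5 = 1/2 ∫_0^{4} (-3*t - 4) sin(5*pi*t/4) dt.
Integrating by parts (boundary term plus one more integral), an antiderivative of (-3*t - 4) sin(5*pi*t/4) is 12*t*cos(5*pi*t/4)/(5*pi) - 48*sin(5*pi*t/4)/(25*pi**2) + 16*cos(5*pi*t/4)/(5*pi); evaluating from 0 to 4: ∫_{0}^{4} (-3*t - 4) sin(5*pi*t/4) dt = (-64/(5*pi)) - (16/(5*pi)) = -16/pi.
Hence b_5 = (1/2)·(-16/pi) = -8/pi.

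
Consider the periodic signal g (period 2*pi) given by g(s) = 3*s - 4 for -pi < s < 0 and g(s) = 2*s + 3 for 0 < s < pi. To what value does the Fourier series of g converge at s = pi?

s = pi differs from s = -pi by 1 full period(s), and the series is 2*pi-periodic.
At s = -pi the one-sided limits are g(-pi^-) = 3 + 2*pi and g(-pi^+) = -3*pi - 4.
By Dirichlet's theorem the series converges to their average, [(3 + 2*pi) + (-3*pi - 4)]/2 = -pi/2 - 1/2.

-pi/2 - 1/2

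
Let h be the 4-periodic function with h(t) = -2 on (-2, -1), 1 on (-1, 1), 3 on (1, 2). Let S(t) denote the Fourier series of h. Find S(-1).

-1/2

At t = -1 the one-sided limits are h(-1^-) = -2 and h(-1^+) = 1.
By Dirichlet's theorem the series converges to their average, [(-2) + (1)]/2 = -1/2.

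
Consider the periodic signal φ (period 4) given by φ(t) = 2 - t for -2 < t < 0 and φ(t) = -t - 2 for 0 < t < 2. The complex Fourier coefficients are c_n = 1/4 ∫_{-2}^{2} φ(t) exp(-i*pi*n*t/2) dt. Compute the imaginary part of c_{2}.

Since φ is real-valued, Im(c_{2}) = -1/4 ∫_{-2}^{2} φ(t) sin(pi*t) dt = -b_{2}/2.
φ is odd and sin(pi*t) is odd, so the integrand is even: ∫_{-2}^{2} φ(t) sin(pi*t) dt = 2∫_0^{2} φ(t) sin(pi*t) dt.
Integrating by parts (boundary term plus one more integral), an antiderivative of (-t - 2) sin(pi*t) is t*cos(pi*t)/pi - sin(pi*t)/pi**2 + 2*cos(pi*t)/pi; evaluating from 0 to 2: ∫_{0}^{2} (-t - 2) sin(pi*t) dt = (4/pi) - (2/pi) = 2/pi.
So ∫_{-2}^{2} φ(t) sin(pi*t) dt = 4/pi.
Hence Im(c_{2}) = (-1/4)·(4/pi) = -1/pi.

-1/pi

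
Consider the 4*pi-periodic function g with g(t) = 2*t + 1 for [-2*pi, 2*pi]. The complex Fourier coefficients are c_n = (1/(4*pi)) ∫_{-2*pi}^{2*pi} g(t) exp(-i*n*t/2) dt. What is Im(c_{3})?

-4/3

Since g is real-valued, Im(c_{3}) = -(1/(4*pi)) ∫_{-2*pi}^{2*pi} g(t) sin(3*t/2) dt = -b_{3}/2.
Integrating by parts (boundary term plus one more integral), an antiderivative of (2*t + 1) sin(3*t/2) is -4*t*cos(3*t/2)/3 + 8*sin(3*t/2)/9 - 2*cos(3*t/2)/3; evaluating from -2*pi to 2*pi: ∫_{-2*pi}^{2*pi} (2*t + 1) sin(3*t/2) dt = (2/3 + 8*pi/3) - (2/3 - 8*pi/3) = 16*pi/3.
Hence Im(c_{3}) = (-1/(4*pi))·(16*pi/3) = -4/3.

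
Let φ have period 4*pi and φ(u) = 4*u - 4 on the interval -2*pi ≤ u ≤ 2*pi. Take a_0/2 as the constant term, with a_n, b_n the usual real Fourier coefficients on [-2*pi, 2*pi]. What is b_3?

16/3

b_3 = (1/(2*pi)) ∫_{-2*pi}^{2*pi} φ(u) sin(3*u/2) du.
Integrating by parts (boundary term plus one more integral), an antiderivative of (4*u - 4) sin(3*u/2) is -8*u*cos(3*u/2)/3 + 16*sin(3*u/2)/9 + 8*cos(3*u/2)/3; evaluating from -2*pi to 2*pi: ∫_{-2*pi}^{2*pi} (4*u - 4) sin(3*u/2) du = (-8/3 + 16*pi/3) - (-16*pi/3 - 8/3) = 32*pi/3.
Hence b_3 = (1/(2*pi))·(32*pi/3) = 16/3.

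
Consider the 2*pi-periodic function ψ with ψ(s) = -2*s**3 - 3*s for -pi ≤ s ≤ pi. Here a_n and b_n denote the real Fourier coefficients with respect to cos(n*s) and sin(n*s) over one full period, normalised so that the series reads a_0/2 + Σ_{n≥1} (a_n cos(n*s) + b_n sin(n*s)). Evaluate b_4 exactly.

b_4 = 1/pi ∫_{-pi}^{pi} ψ(s) sin(4*s) ds.
ψ is odd and sin(4*s) is odd, so the integrand is even and b_4 = 2/pi ∫_0^{pi} ψ(s) sin(4*s) ds.
Integrating by parts three times (tabular method), an antiderivative of (-2*s**3 - 3*s) sin(4*s) is s**3*cos(4*s)/2 - 3*s**2*sin(4*s)/8 + 9*s*cos(4*s)/16 - 9*sin(4*s)/64; evaluating from 0 to pi: ∫_{0}^{pi} (-2*s**3 - 3*s) sin(4*s) ds = (pi*(9 + 8*pi**2)/16) - (0) = pi*(9 + 8*pi**2)/16.
Hence b_4 = (2/pi)·(pi*(9 + 8*pi**2)/16) = 9/8 + pi**2.

9/8 + pi**2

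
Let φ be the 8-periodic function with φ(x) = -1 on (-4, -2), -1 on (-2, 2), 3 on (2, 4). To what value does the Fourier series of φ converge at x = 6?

x = 6 differs from x = -2 by 1 full period(s), and the series is 8-periodic.
φ is continuous at x = -2 with value -1, so the series converges to -1 there.

-1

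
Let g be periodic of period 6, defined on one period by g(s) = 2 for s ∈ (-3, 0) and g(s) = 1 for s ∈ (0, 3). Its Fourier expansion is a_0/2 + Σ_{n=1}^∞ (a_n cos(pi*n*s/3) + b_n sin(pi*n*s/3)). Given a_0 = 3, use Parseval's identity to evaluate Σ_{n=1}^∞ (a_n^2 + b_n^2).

Parseval: a_0^2/2 + Σ_{n≥1} (a_n^2+b_n^2) = 1/3 ∫_{-3}^{3} g(s)^2 ds = 5.
Subtract a_0^2/2 = 9/2: Σ (a_n^2+b_n^2) = 1/2.

1/2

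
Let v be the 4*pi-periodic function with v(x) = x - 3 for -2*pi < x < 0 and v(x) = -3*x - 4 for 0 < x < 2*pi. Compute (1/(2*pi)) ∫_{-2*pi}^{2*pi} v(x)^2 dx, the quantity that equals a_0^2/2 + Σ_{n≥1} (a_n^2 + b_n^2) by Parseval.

(1/(2*pi)) ∫_{-2*pi}^{2*pi} v(x)^2 dx = (1/(2*pi)) · (10*pi*(15 + 18*pi + 8*pi**2)/3) = 25 + 30*pi + 40*pi**2/3.

25 + 30*pi + 40*pi**2/3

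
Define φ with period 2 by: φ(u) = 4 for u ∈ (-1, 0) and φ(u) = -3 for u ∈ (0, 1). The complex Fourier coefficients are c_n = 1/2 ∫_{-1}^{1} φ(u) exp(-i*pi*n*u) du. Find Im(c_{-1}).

Since φ is real-valued, Im(c_{-1}) = -1/2 ∫_{-1}^{1} φ(u) sin(-pi*u) du = b_{1}/2.
Split the integral at the breakpoints.
Directly, an antiderivative of (4) sin(-pi*u) is 4*cos(pi*u)/pi; evaluating from -1 to 0: ∫_{-1}^{0} (4) sin(-pi*u) du = (4/pi) - (-4/pi) = 8/pi.
Directly, an antiderivative of (-3) sin(-pi*u) is -3*cos(pi*u)/pi; evaluating from 0 to 1: ∫_{0}^{1} (-3) sin(-pi*u) du = (3/pi) - (-3/pi) = 6/pi.
So ∫_{-1}^{1} φ(u) sin(-pi*u) du = 14/pi.
Hence Im(c_{-1}) = (-1/2)·(14/pi) = -7/pi.

-7/pi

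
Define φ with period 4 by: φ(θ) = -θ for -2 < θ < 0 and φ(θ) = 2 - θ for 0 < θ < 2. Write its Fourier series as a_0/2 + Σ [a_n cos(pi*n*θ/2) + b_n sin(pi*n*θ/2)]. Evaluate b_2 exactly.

2/pi

b_2 = 1/2 ∫_{-2}^{2} φ(θ) sin(pi*θ) dθ.
Split the integral at the breakpoints.
Integrating by parts (boundary term plus one more integral), an antiderivative of (-θ) sin(pi*θ) is θ*cos(pi*θ)/pi - sin(pi*θ)/pi**2; evaluating from -2 to 0: ∫_{-2}^{0} (-θ) sin(pi*θ) dθ = (0) - (-2/pi) = 2/pi.
Integrating by parts (boundary term plus one more integral), an antiderivative of (2 - θ) sin(pi*θ) is θ*cos(pi*θ)/pi - sin(pi*θ)/pi**2 - 2*cos(pi*θ)/pi; evaluating from 0 to 2: ∫_{0}^{2} (2 - θ) sin(pi*θ) dθ = (0) - (-2/pi) = 2/pi.
Summing the pieces and multiplying by (1/2) gives b_2 = 2/pi.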